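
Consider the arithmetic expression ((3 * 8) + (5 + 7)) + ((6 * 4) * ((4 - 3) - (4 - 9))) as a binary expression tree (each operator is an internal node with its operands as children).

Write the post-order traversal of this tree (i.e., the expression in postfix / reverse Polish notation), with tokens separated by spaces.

Post-order on an expression tree gives postfix notation: for each operator, emit left operand, right operand, then the operator.

3 8 * 5 7 + + 6 4 * 4 3 - 4 9 - - * +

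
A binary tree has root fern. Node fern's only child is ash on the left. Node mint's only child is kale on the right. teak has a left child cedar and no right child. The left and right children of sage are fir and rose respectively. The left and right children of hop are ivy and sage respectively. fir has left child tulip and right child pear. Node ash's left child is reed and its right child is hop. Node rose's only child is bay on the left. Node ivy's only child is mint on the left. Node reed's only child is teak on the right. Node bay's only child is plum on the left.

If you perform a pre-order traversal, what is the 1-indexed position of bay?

15

Pre-order visits the node, then its left subtree, then its right subtree.
Visit fern.
At fern: go left to ash.
  Visit ash.
  At ash: go left to reed.
    Visit reed.
    At reed: no left child.
    At reed: go right to teak.
      Visit teak.
      At teak: go left to cedar.
        cedar is a leaf — visit cedar.
      At teak: no right child.
  At ash: go right to hop.
    Visit hop.
    At hop: go left to ivy.
      Visit ivy.
      At ivy: go left to mint.
        Visit mint.
        At mint: no left child.
        At mint: go right to kale.
          kale is a leaf — visit kale.
      At ivy: no right child.
    At hop: go right to sage.
      Visit sage.
      At sage: go left to fir.
        Visit fir.
        At fir: go left to tulip.
          tulip is a leaf — visit tulip.
        At fir: go right to pear.
          pear is a leaf — visit pear.
      At sage: go right to rose.
        Visit rose.
        At rose: go left to bay.
          Visit bay.
          At bay: go left to plum.
            plum is a leaf — visit plum.
          At bay: no right child.
        At rose: no right child.
At fern: no right child.
Full pre-order sequence: fern, ash, reed, teak, cedar, hop, ivy, mint, kale, sage, fir, tulip, pear, rose, bay, plum.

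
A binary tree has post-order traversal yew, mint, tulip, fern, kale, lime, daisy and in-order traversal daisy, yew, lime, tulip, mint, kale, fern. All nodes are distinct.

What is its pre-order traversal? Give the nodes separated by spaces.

The last element of post-order is the root; it splits in-order into left and right subtrees.
Root daisy: left subtree has 0 nodes { }, right has 6 {yew, lime, tulip, mint, kale, fern}.
  Root lime: left subtree has 1 node {yew}, right has 4 {tulip, mint, kale, fern}.
    Root kale: left subtree has 2 nodes {tulip, mint}, right has 1 {fern}.
      Root tulip: left subtree has 0 nodes { }, right has 1 {mint}.

daisy lime yew kale tulip mint fern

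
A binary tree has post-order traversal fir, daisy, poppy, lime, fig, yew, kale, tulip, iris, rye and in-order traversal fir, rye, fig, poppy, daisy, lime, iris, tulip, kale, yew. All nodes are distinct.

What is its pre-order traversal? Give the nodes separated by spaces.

rye fir iris fig lime poppy daisy tulip kale yew

The last element of post-order is the root; it splits in-order into left and right subtrees.
Root rye: left subtree has 1 node {fir}, right has 8 {fig, poppy, daisy, lime, iris, tulip, kale, yew}.
  Root iris: left subtree has 4 nodes {fig, poppy, daisy, lime}, right has 3 {tulip, kale, yew}.
    Root fig: left subtree has 0 nodes { }, right has 3 {poppy, daisy, lime}.
      Root lime: left subtree has 2 nodes {poppy, daisy}, right has 0 { }.
        Root poppy: left subtree has 0 nodes { }, right has 1 {daisy}.
    Root tulip: left subtree has 0 nodes { }, right has 2 {kale, yew}.
      Root kale: left subtree has 0 nodes { }, right has 1 {yew}.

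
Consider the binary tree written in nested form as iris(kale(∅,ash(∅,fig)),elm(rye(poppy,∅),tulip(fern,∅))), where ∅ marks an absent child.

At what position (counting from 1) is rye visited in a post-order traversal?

Post-order visits the left subtree, then the right subtree, then the node.
At iris: go left to kale.
  At kale: no left child.
  At kale: go right to ash.
    At ash: no left child.
    At ash: go right to fig.
      fig is a leaf — visit fig.
    Visit ash.
  Visit kale.
At iris: go right to elm.
  At elm: go left to rye.
    At rye: go left to poppy.
      poppy is a leaf — visit poppy.
    At rye: no right child.
    Visit rye.
  At elm: go right to tulip.
    At tulip: go left to fern.
      fern is a leaf — visit fern.
    At tulip: no right child.
    Visit tulip.
  Visit elm.
Visit iris.
Full post-order sequence: fig, ash, kale, poppy, rye, fern, tulip, elm, iris.

5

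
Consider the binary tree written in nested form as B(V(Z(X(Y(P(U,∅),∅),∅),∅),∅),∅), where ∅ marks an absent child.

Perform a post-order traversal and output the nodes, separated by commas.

Post-order visits the left subtree, then the right subtree, then the node.
At B: go left to V.
  At V: go left to Z.
    At Z: go left to X.
      At X: go left to Y.
        At Y: go left to P.
          At P: go left to U.
            U is a leaf — visit U.
          At P: no right child.
          Visit P.
        At Y: no right child.
        Visit Y.
      At X: no right child.
      Visit X.
    At Z: no right child.
    Visit Z.
  At V: no right child.
  Visit V.
At B: no right child.
Visit B.

U, P, Y, X, Z, V, B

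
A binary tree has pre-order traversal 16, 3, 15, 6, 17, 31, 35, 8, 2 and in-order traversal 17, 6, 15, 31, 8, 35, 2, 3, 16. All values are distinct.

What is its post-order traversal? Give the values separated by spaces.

The first element of pre-order is the root; it splits in-order into left and right subtrees.
Root 16: left subtree has 8 nodes {17, 6, 15, 31, 8, 35, 2, 3}, right has 0 { }.
  Root 3: left subtree has 7 nodes {17, 6, 15, 31, 8, 35, 2}, right has 0 { }.
    Root 15: left subtree has 2 nodes {17, 6}, right has 4 {31, 8, 35, 2}.
      Root 6: left subtree has 1 node {17}, right has 0 { }.
      Root 31: left subtree has 0 nodes { }, right has 3 {8, 35, 2}.
        Root 35: left subtree has 1 node {8}, right has 1 {2}.

17 6 8 2 35 31 15 3 16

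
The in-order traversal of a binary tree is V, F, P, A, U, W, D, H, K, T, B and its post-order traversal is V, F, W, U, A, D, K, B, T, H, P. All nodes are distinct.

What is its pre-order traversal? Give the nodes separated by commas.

The last element of post-order is the root; it splits in-order into left and right subtrees.
Root P: left subtree has 2 nodes {V, F}, right has 8 {A, U, W, D, H, K, T, B}.
  Root F: left subtree has 1 node {V}, right has 0 { }.
  Root H: left subtree has 4 nodes {A, U, W, D}, right has 3 {K, T, B}.
    Root D: left subtree has 3 nodes {A, U, W}, right has 0 { }.
      Root A: left subtree has 0 nodes { }, right has 2 {U, W}.
        Root U: left subtree has 0 nodes { }, right has 1 {W}.
    Root T: left subtree has 1 node {K}, right has 1 {B}.

P, F, V, H, D, A, U, W, T, K, B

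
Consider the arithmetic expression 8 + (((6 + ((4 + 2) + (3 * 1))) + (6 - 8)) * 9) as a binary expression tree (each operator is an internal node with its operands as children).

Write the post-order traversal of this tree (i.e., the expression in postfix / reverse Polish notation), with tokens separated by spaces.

8 6 4 2 + 3 1 * + + 6 8 - + 9 * +

Post-order on an expression tree gives postfix notation: for each operator, emit left operand, right operand, then the operator.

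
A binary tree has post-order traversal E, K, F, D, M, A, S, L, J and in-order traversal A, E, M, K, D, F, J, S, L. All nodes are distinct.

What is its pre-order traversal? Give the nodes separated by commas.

J, A, M, E, D, K, F, L, S

The last element of post-order is the root; it splits in-order into left and right subtrees.
Root J: left subtree has 6 nodes {A, E, M, K, D, F}, right has 2 {S, L}.
  Root A: left subtree has 0 nodes { }, right has 5 {E, M, K, D, F}.
    Root M: left subtree has 1 node {E}, right has 3 {K, D, F}.
      Root D: left subtree has 1 node {K}, right has 1 {F}.
  Root L: left subtree has 1 node {S}, right has 0 { }.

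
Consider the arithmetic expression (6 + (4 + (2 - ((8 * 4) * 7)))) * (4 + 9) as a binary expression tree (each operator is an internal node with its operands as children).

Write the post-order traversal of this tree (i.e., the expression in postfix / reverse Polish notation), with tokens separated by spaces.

6 4 2 8 4 * 7 * - + + 4 9 + *

Post-order on an expression tree gives postfix notation: for each operator, emit left operand, right operand, then the operator.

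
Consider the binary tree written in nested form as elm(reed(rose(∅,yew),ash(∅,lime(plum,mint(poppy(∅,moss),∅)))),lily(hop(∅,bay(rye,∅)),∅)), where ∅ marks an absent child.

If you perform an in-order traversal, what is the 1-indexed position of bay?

13

In-order visits the left subtree, then the node, then the right subtree.
At elm: go left to reed.
  At reed: go left to rose.
    At rose: no left child.
    Visit rose.
    At rose: go right to yew.
      yew is a leaf — visit yew.
  Visit reed.
  At reed: go right to ash.
    At ash: no left child.
    Visit ash.
    At ash: go right to lime.
      At lime: go left to plum.
        plum is a leaf — visit plum.
      Visit lime.
      At lime: go right to mint.
        At mint: go left to poppy.
          At poppy: no left child.
          Visit poppy.
          At poppy: go right to moss.
            moss is a leaf — visit moss.
        Visit mint.
        At mint: no right child.
Visit elm.
At elm: go right to lily.
  At lily: go left to hop.
    At hop: no left child.
    Visit hop.
    At hop: go right to bay.
      At bay: go left to rye.
        rye is a leaf — visit rye.
      Visit bay.
      At bay: no right child.
  Visit lily.
  At lily: no right child.
Full in-order sequence: rose, yew, reed, ash, plum, lime, poppy, moss, mint, elm, hop, rye, bay, lily.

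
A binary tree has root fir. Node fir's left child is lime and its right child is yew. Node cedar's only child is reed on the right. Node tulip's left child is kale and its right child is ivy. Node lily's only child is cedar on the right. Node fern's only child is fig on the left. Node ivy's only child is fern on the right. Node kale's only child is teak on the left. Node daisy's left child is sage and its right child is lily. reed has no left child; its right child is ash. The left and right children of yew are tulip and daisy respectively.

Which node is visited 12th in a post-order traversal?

lily

Post-order visits the left subtree, then the right subtree, then the node.
At fir: go left to lime.
  lime is a leaf — visit lime.
At fir: go right to yew.
  At yew: go left to tulip.
    At tulip: go left to kale.
      At kale: go left to teak.
        teak is a leaf — visit teak.
      At kale: no right child.
      Visit kale.
    At tulip: go right to ivy.
      At ivy: no left child.
      At ivy: go right to fern.
        At fern: go left to fig.
          fig is a leaf — visit fig.
        At fern: no right child.
        Visit fern.
      Visit ivy.
    Visit tulip.
  At yew: go right to daisy.
    At daisy: go left to sage.
      sage is a leaf — visit sage.
    At daisy: go right to lily.
      At lily: no left child.
      At lily: go right to cedar.
        At cedar: no left child.
        At cedar: go right to reed.
          At reed: no left child.
          At reed: go right to ash.
            ash is a leaf — visit ash.
          Visit reed.
        Visit cedar.
      Visit lily.
    Visit daisy.
  Visit yew.
Visit fir.
Full post-order sequence: lime, teak, kale, fig, fern, ivy, tulip, sage, ash, reed, cedar, lily, daisy, yew, fir.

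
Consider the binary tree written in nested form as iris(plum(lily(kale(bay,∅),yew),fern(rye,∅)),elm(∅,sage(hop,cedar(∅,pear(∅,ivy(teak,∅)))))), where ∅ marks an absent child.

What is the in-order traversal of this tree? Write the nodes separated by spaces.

bay kale lily yew plum rye fern iris elm hop sage cedar pear teak ivy

In-order visits the left subtree, then the node, then the right subtree.
At iris: go left to plum.
  At plum: go left to lily.
    At lily: go left to kale.
      At kale: go left to bay.
        bay is a leaf — visit bay.
      Visit kale.
      At kale: no right child.
    Visit lily.
    At lily: go right to yew.
      yew is a leaf — visit yew.
  Visit plum.
  At plum: go right to fern.
    At fern: go left to rye.
      rye is a leaf — visit rye.
    Visit fern.
    At fern: no right child.
Visit iris.
At iris: go right to elm.
  At elm: no left child.
  Visit elm.
  At elm: go right to sage.
    At sage: go left to hop.
      hop is a leaf — visit hop.
    Visit sage.
    At sage: go right to cedar.
      At cedar: no left child.
      Visit cedar.
      At cedar: go right to pear.
        At pear: no left child.
        Visit pear.
        At pear: go right to ivy.
          At ivy: go left to teak.
            teak is a leaf — visit teak.
          Visit ivy.
          At ivy: no right child.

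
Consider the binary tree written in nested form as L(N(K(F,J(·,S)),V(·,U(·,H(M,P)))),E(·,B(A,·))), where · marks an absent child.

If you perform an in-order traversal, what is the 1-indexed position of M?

In-order visits the left subtree, then the node, then the right subtree.
At L: go left to N.
  At N: go left to K.
    At K: go left to F.
      F is a leaf — visit F.
    Visit K.
    At K: go right to J.
      At J: no left child.
      Visit J.
      At J: go right to S.
        S is a leaf — visit S.
  Visit N.
  At N: go right to V.
    At V: no left child.
    Visit V.
    At V: go right to U.
      At U: no left child.
      Visit U.
      At U: go right to H.
        At H: go left to M.
          M is a leaf — visit M.
        Visit H.
        At H: go right to P.
          P is a leaf — visit P.
Visit L.
At L: go right to E.
  At E: no left child.
  Visit E.
  At E: go right to B.
    At B: go left to A.
      A is a leaf — visit A.
    Visit B.
    At B: no right child.
Full in-order sequence: F, K, J, S, N, V, U, M, H, P, L, E, A, B.

8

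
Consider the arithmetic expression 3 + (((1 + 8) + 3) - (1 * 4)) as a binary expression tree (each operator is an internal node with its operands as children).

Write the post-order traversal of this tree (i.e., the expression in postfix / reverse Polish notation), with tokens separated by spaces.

Post-order on an expression tree gives postfix notation: for each operator, emit left operand, right operand, then the operator.

3 1 8 + 3 + 1 4 * - +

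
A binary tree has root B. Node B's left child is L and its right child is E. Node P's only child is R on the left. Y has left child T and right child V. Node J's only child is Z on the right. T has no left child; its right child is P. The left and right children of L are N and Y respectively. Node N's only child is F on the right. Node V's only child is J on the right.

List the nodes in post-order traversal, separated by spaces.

F N R P T Z J V Y L E B

Post-order visits the left subtree, then the right subtree, then the node.
At B: go left to L.
  At L: go left to N.
    At N: no left child.
    At N: go right to F.
      F is a leaf — visit F.
    Visit N.
  At L: go right to Y.
    At Y: go left to T.
      At T: no left child.
      At T: go right to P.
        At P: go left to R.
          R is a leaf — visit R.
        At P: no right child.
        Visit P.
      Visit T.
    At Y: go right to V.
      At V: no left child.
      At V: go right to J.
        At J: no left child.
        At J: go right to Z.
          Z is a leaf — visit Z.
        Visit J.
      Visit V.
    Visit Y.
  Visit L.
At B: go right to E.
  E is a leaf — visit E.
Visit B.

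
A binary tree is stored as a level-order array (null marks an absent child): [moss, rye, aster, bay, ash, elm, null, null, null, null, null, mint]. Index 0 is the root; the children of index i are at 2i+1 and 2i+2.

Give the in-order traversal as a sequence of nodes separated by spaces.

In-order visits the left subtree, then the node, then the right subtree.
At moss: go left to rye.
  At rye: go left to bay.
    bay is a leaf — visit bay.
  Visit rye.
  At rye: go right to ash.
    ash is a leaf — visit ash.
Visit moss.
At moss: go right to aster.
  At aster: go left to elm.
    At elm: go left to mint.
      mint is a leaf — visit mint.
    Visit elm.
    At elm: no right child.
  Visit aster.
  At aster: no right child.

bay rye ash moss mint elm aster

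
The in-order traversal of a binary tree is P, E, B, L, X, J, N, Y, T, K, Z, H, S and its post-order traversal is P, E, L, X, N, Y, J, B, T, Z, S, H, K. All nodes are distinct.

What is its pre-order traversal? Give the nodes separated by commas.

K, T, B, E, P, J, X, L, Y, N, H, Z, S

The last element of post-order is the root; it splits in-order into left and right subtrees.
Root K: left subtree has 9 nodes {P, E, B, L, X, J, N, Y, T}, right has 3 {Z, H, S}.
  Root T: left subtree has 8 nodes {P, E, B, L, X, J, N, Y}, right has 0 { }.
    Root B: left subtree has 2 nodes {P, E}, right has 5 {L, X, J, N, Y}.
      Root E: left subtree has 1 node {P}, right has 0 { }.
      Root J: left subtree has 2 nodes {L, X}, right has 2 {N, Y}.
        Root X: left subtree has 1 node {L}, right has 0 { }.
        Root Y: left subtree has 1 node {N}, right has 0 { }.
  Root H: left subtree has 1 node {Z}, right has 1 {S}.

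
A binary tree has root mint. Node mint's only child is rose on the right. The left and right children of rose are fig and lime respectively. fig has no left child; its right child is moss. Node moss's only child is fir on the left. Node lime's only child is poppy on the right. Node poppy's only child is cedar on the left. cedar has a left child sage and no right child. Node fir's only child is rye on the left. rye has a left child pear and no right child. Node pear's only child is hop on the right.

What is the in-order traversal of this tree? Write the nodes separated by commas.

mint, fig, pear, hop, rye, fir, moss, rose, lime, sage, cedar, poppy

In-order visits the left subtree, then the node, then the right subtree.
At mint: no left child.
Visit mint.
At mint: go right to rose.
  At rose: go left to fig.
    At fig: no left child.
    Visit fig.
    At fig: go right to moss.
      At moss: go left to fir.
        At fir: go left to rye.
          At rye: go left to pear.
            At pear: no left child.
            Visit pear.
            At pear: go right to hop.
              hop is a leaf — visit hop.
          Visit rye.
          At rye: no right child.
        Visit fir.
        At fir: no right child.
      Visit moss.
      At moss: no right child.
  Visit rose.
  At rose: go right to lime.
    At lime: no left child.
    Visit lime.
    At lime: go right to poppy.
      At poppy: go left to cedar.
        At cedar: go left to sage.
          sage is a leaf — visit sage.
        Visit cedar.
        At cedar: no right child.
      Visit poppy.
      At poppy: no right child.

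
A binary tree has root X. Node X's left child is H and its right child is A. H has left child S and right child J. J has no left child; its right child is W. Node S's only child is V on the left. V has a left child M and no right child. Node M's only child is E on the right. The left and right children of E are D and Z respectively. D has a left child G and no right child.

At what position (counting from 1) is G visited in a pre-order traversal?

Pre-order visits the node, then its left subtree, then its right subtree.
Visit X.
At X: go left to H.
  Visit H.
  At H: go left to S.
    Visit S.
    At S: go left to V.
      Visit V.
      At V: go left to M.
        Visit M.
        At M: no left child.
        At M: go right to E.
          Visit E.
          At E: go left to D.
            Visit D.
            At D: go left to G.
              G is a leaf — visit G.
            At D: no right child.
          At E: go right to Z.
            Z is a leaf — visit Z.
      At V: no right child.
    At S: no right child.
  At H: go right to J.
    Visit J.
    At J: no left child.
    At J: go right to W.
      W is a leaf — visit W.
At X: go right to A.
  A is a leaf — visit A.
Full pre-order sequence: X, H, S, V, M, E, D, G, Z, J, W, A.

8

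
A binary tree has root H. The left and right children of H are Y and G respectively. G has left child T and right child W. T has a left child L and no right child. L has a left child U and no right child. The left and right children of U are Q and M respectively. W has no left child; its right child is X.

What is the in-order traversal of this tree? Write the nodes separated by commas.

Y, H, Q, U, M, L, T, G, W, X

In-order visits the left subtree, then the node, then the right subtree.
At H: go left to Y.
  Y is a leaf — visit Y.
Visit H.
At H: go right to G.
  At G: go left to T.
    At T: go left to L.
      At L: go left to U.
        At U: go left to Q.
          Q is a leaf — visit Q.
        Visit U.
        At U: go right to M.
          M is a leaf — visit M.
      Visit L.
      At L: no right child.
    Visit T.
    At T: no right child.
  Visit G.
  At G: go right to W.
    At W: no left child.
    Visit W.
    At W: go right to X.
      X is a leaf — visit X.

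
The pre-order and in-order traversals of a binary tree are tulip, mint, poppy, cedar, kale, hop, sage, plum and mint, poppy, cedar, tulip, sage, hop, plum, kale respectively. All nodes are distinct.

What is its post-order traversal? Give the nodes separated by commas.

cedar, poppy, mint, sage, plum, hop, kale, tulip

The first element of pre-order is the root; it splits in-order into left and right subtrees.
Root tulip: left subtree has 3 nodes {mint, poppy, cedar}, right has 4 {sage, hop, plum, kale}.
  Root mint: left subtree has 0 nodes { }, right has 2 {poppy, cedar}.
    Root poppy: left subtree has 0 nodes { }, right has 1 {cedar}.
  Root kale: left subtree has 3 nodes {sage, hop, plum}, right has 0 { }.
    Root hop: left subtree has 1 node {sage}, right has 1 {plum}.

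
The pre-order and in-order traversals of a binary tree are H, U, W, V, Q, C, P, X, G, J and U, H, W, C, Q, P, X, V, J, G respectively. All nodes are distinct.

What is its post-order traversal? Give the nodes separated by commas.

The first element of pre-order is the root; it splits in-order into left and right subtrees.
Root H: left subtree has 1 node {U}, right has 8 {W, C, Q, P, X, V, J, G}.
  Root W: left subtree has 0 nodes { }, right has 7 {C, Q, P, X, V, J, G}.
    Root V: left subtree has 4 nodes {C, Q, P, X}, right has 2 {J, G}.
      Root Q: left subtree has 1 node {C}, right has 2 {P, X}.
        Root P: left subtree has 0 nodes { }, right has 1 {X}.
      Root G: left subtree has 1 node {J}, right has 0 { }.

U, C, X, P, Q, J, G, V, W, H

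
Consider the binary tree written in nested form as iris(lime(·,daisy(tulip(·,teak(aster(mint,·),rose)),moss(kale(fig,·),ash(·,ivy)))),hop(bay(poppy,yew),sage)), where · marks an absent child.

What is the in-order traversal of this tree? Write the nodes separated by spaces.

lime tulip mint aster teak rose daisy fig kale moss ash ivy iris poppy bay yew hop sage

In-order visits the left subtree, then the node, then the right subtree.
At iris: go left to lime.
  At lime: no left child.
  Visit lime.
  At lime: go right to daisy.
    At daisy: go left to tulip.
      At tulip: no left child.
      Visit tulip.
      At tulip: go right to teak.
        At teak: go left to aster.
          At aster: go left to mint.
            mint is a leaf — visit mint.
          Visit aster.
          At aster: no right child.
        Visit teak.
        At teak: go right to rose.
          rose is a leaf — visit rose.
    Visit daisy.
    At daisy: go right to moss.
      At moss: go left to kale.
        At kale: go left to fig.
          fig is a leaf — visit fig.
        Visit kale.
        At kale: no right child.
      Visit moss.
      At moss: go right to ash.
        At ash: no left child.
        Visit ash.
        At ash: go right to ivy.
          ivy is a leaf — visit ivy.
Visit iris.
At iris: go right to hop.
  At hop: go left to bay.
    At bay: go left to poppy.
      poppy is a leaf — visit poppy.
    Visit bay.
    At bay: go right to yew.
      yew is a leaf — visit yew.
  Visit hop.
  At hop: go right to sage.
    sage is a leaf — visit sage.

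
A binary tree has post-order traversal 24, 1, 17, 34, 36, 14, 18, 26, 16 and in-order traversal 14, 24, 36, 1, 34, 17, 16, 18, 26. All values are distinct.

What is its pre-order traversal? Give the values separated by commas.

The last element of post-order is the root; it splits in-order into left and right subtrees.
Root 16: left subtree has 6 nodes {14, 24, 36, 1, 34, 17}, right has 2 {18, 26}.
  Root 14: left subtree has 0 nodes { }, right has 5 {24, 36, 1, 34, 17}.
    Root 36: left subtree has 1 node {24}, right has 3 {1, 34, 17}.
      Root 34: left subtree has 1 node {1}, right has 1 {17}.
  Root 26: left subtree has 1 node {18}, right has 0 { }.

16, 14, 36, 24, 34, 1, 17, 26, 18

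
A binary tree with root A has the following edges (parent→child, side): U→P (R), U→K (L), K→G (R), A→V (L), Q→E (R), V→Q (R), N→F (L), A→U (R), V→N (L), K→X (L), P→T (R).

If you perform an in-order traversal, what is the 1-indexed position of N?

2

In-order visits the left subtree, then the node, then the right subtree.
At A: go left to V.
  At V: go left to N.
    At N: go left to F.
      F is a leaf — visit F.
    Visit N.
    At N: no right child.
  Visit V.
  At V: go right to Q.
    At Q: no left child.
    Visit Q.
    At Q: go right to E.
      E is a leaf — visit E.
Visit A.
At A: go right to U.
  At U: go left to K.
    At K: go left to X.
      X is a leaf — visit X.
    Visit K.
    At K: go right to G.
      G is a leaf — visit G.
  Visit U.
  At U: go right to P.
    At P: no left child.
    Visit P.
    At P: go right to T.
      T is a leaf — visit T.
Full in-order sequence: F, N, V, Q, E, A, X, K, G, U, P, T.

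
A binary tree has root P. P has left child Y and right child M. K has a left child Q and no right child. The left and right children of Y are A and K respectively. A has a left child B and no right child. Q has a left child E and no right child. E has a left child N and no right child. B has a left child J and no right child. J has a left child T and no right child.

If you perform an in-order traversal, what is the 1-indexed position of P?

10

In-order visits the left subtree, then the node, then the right subtree.
At P: go left to Y.
  At Y: go left to A.
    At A: go left to B.
      At B: go left to J.
        At J: go left to T.
          T is a leaf — visit T.
        Visit J.
        At J: no right child.
      Visit B.
      At B: no right child.
    Visit A.
    At A: no right child.
  Visit Y.
  At Y: go right to K.
    At K: go left to Q.
      At Q: go left to E.
        At E: go left to N.
          N is a leaf — visit N.
        Visit E.
        At E: no right child.
      Visit Q.
      At Q: no right child.
    Visit K.
    At K: no right child.
Visit P.
At P: go right to M.
  M is a leaf — visit M.
Full in-order sequence: T, J, B, A, Y, N, E, Q, K, P, M.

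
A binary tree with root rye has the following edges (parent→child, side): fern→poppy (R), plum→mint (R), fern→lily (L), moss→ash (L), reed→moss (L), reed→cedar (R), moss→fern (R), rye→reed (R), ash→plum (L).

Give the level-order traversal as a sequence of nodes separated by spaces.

rye reed moss cedar ash fern plum lily poppy mint

Level-order visits nodes level by level from the root, left to right within each level.
Level 0: rye
Level 1: reed
Level 2: moss, cedar
Level 3: ash, fern
Level 4: plum, lily, poppy
Level 5: mint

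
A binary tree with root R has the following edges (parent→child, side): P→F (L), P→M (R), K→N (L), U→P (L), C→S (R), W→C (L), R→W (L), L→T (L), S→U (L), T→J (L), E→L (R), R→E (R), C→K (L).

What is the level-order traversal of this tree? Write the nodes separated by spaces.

R W E C L K S T N U J P F M

Level-order visits nodes level by level from the root, left to right within each level.
Level 0: R
Level 1: W, E
Level 2: C, L
Level 3: K, S, T
Level 4: N, U, J
Level 5: P
Level 6: F, M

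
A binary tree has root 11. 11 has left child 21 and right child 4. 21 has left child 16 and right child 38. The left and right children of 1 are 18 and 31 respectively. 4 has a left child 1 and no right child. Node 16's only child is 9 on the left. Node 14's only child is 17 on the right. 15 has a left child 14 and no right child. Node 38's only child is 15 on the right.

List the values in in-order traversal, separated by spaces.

In-order visits the left subtree, then the node, then the right subtree.
At 11: go left to 21.
  At 21: go left to 16.
    At 16: go left to 9.
      9 is a leaf — visit 9.
    Visit 16.
    At 16: no right child.
  Visit 21.
  At 21: go right to 38.
    At 38: no left child.
    Visit 38.
    At 38: go right to 15.
      At 15: go left to 14.
        At 14: no left child.
        Visit 14.
        At 14: go right to 17.
          17 is a leaf — visit 17.
      Visit 15.
      At 15: no right child.
Visit 11.
At 11: go right to 4.
  At 4: go left to 1.
    At 1: go left to 18.
      18 is a leaf — visit 18.
    Visit 1.
    At 1: go right to 31.
      31 is a leaf — visit 31.
  Visit 4.
  At 4: no right child.

9 16 21 38 14 17 15 11 18 1 31 4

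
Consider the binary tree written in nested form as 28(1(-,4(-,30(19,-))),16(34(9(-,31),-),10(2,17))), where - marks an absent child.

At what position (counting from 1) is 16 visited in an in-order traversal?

9

In-order visits the left subtree, then the node, then the right subtree.
At 28: go left to 1.
  At 1: no left child.
  Visit 1.
  At 1: go right to 4.
    At 4: no left child.
    Visit 4.
    At 4: go right to 30.
      At 30: go left to 19.
        19 is a leaf — visit 19.
      Visit 30.
      At 30: no right child.
Visit 28.
At 28: go right to 16.
  At 16: go left to 34.
    At 34: go left to 9.
      At 9: no left child.
      Visit 9.
      At 9: go right to 31.
        31 is a leaf — visit 31.
    Visit 34.
    At 34: no right child.
  Visit 16.
  At 16: go right to 10.
    At 10: go left to 2.
      2 is a leaf — visit 2.
    Visit 10.
    At 10: go right to 17.
      17 is a leaf — visit 17.
Full in-order sequence: 1, 4, 19, 30, 28, 9, 31, 34, 16, 2, 10, 17.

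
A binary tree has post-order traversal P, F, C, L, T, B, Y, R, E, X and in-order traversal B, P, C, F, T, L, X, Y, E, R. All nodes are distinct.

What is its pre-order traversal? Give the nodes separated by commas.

X, B, T, C, P, F, L, E, Y, R

The last element of post-order is the root; it splits in-order into left and right subtrees.
Root X: left subtree has 6 nodes {B, P, C, F, T, L}, right has 3 {Y, E, R}.
  Root B: left subtree has 0 nodes { }, right has 5 {P, C, F, T, L}.
    Root T: left subtree has 3 nodes {P, C, F}, right has 1 {L}.
      Root C: left subtree has 1 node {P}, right has 1 {F}.
  Root E: left subtree has 1 node {Y}, right has 1 {R}.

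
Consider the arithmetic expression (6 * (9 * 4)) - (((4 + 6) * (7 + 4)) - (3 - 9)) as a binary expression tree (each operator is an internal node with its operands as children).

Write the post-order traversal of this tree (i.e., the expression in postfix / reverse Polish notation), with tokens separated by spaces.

6 9 4 * * 4 6 + 7 4 + * 3 9 - - -

Post-order on an expression tree gives postfix notation: for each operator, emit left operand, right operand, then the operator.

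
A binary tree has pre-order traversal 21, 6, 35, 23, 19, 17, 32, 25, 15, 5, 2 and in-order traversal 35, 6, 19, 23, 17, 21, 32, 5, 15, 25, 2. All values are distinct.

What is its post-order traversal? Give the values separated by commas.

35, 19, 17, 23, 6, 5, 15, 2, 25, 32, 21

The first element of pre-order is the root; it splits in-order into left and right subtrees.
Root 21: left subtree has 5 nodes {35, 6, 19, 23, 17}, right has 5 {32, 5, 15, 25, 2}.
  Root 6: left subtree has 1 node {35}, right has 3 {19, 23, 17}.
    Root 23: left subtree has 1 node {19}, right has 1 {17}.
  Root 32: left subtree has 0 nodes { }, right has 4 {5, 15, 25, 2}.
    Root 25: left subtree has 2 nodes {5, 15}, right has 1 {2}.
      Root 15: left subtree has 1 node {5}, right has 0 { }.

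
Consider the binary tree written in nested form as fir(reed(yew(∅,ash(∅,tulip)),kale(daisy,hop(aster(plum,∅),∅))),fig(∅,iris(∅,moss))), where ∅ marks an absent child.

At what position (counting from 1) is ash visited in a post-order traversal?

Post-order visits the left subtree, then the right subtree, then the node.
At fir: go left to reed.
  At reed: go left to yew.
    At yew: no left child.
    At yew: go right to ash.
      At ash: no left child.
      At ash: go right to tulip.
        tulip is a leaf — visit tulip.
      Visit ash.
    Visit yew.
  At reed: go right to kale.
    At kale: go left to daisy.
      daisy is a leaf — visit daisy.
    At kale: go right to hop.
      At hop: go left to aster.
        At aster: go left to plum.
          plum is a leaf — visit plum.
        At aster: no right child.
        Visit aster.
      At hop: no right child.
      Visit hop.
    Visit kale.
  Visit reed.
At fir: go right to fig.
  At fig: no left child.
  At fig: go right to iris.
    At iris: no left child.
    At iris: go right to moss.
      moss is a leaf — visit moss.
    Visit iris.
  Visit fig.
Visit fir.
Full post-order sequence: tulip, ash, yew, daisy, plum, aster, hop, kale, reed, moss, iris, fig, fir.

2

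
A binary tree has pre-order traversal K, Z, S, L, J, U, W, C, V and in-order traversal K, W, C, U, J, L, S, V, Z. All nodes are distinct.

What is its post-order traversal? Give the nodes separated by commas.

The first element of pre-order is the root; it splits in-order into left and right subtrees.
Root K: left subtree has 0 nodes { }, right has 8 {W, C, U, J, L, S, V, Z}.
  Root Z: left subtree has 7 nodes {W, C, U, J, L, S, V}, right has 0 { }.
    Root S: left subtree has 5 nodes {W, C, U, J, L}, right has 1 {V}.
      Root L: left subtree has 4 nodes {W, C, U, J}, right has 0 { }.
        Root J: left subtree has 3 nodes {W, C, U}, right has 0 { }.
          Root U: left subtree has 2 nodes {W, C}, right has 0 { }.
            Root W: left subtree has 0 nodes { }, right has 1 {C}.

C, W, U, J, L, V, S, Z, K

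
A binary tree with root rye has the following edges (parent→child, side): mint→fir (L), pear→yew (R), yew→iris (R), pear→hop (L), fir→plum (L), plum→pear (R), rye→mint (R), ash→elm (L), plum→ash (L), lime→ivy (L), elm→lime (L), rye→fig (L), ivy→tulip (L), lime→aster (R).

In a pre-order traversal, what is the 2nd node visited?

fig

Pre-order visits the node, then its left subtree, then its right subtree.
Visit rye.
At rye: go left to fig.
  fig is a leaf — visit fig.
At rye: go right to mint.
  Visit mint.
  At mint: go left to fir.
    Visit fir.
    At fir: go left to plum.
      Visit plum.
      At plum: go left to ash.
        Visit ash.
        At ash: go left to elm.
          Visit elm.
          At elm: go left to lime.
            Visit lime.
            At lime: go left to ivy.
              Visit ivy.
              At ivy: go left to tulip.
                tulip is a leaf — visit tulip.
              At ivy: no right child.
            At lime: go right to aster.
              aster is a leaf — visit aster.
          At elm: no right child.
        At ash: no right child.
      At plum: go right to pear.
        Visit pear.
        At pear: go left to hop.
          hop is a leaf — visit hop.
        At pear: go right to yew.
          Visit yew.
          At yew: no left child.
          At yew: go right to iris.
            iris is a leaf — visit iris.
    At fir: no right child.
  At mint: no right child.
Full pre-order sequence: rye, fig, mint, fir, plum, ash, elm, lime, ivy, tulip, aster, pear, hop, yew, iris.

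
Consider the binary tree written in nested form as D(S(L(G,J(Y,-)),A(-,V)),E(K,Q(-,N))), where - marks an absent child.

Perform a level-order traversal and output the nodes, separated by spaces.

D S E L A K Q G J V N Y

Level-order visits nodes level by level from the root, left to right within each level.
Level 0: D
Level 1: S, E
Level 2: L, A, K, Q
Level 3: G, J, V, N
Level 4: Y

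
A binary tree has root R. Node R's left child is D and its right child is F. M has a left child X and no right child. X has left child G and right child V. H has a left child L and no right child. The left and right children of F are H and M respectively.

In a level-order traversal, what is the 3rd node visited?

F

Level-order visits nodes level by level from the root, left to right within each level.
Level 0: R
Level 1: D, F
Level 2: H, M
Level 3: L, X
Level 4: G, V
Full level-order sequence: R, D, F, H, M, L, X, G, V.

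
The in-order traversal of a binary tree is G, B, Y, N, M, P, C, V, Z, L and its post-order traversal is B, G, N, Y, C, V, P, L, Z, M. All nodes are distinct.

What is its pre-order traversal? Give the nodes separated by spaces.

The last element of post-order is the root; it splits in-order into left and right subtrees.
Root M: left subtree has 4 nodes {G, B, Y, N}, right has 5 {P, C, V, Z, L}.
  Root Y: left subtree has 2 nodes {G, B}, right has 1 {N}.
    Root G: left subtree has 0 nodes { }, right has 1 {B}.
  Root Z: left subtree has 3 nodes {P, C, V}, right has 1 {L}.
    Root P: left subtree has 0 nodes { }, right has 2 {C, V}.
      Root V: left subtree has 1 node {C}, right has 0 { }.

M Y G B N Z P V C L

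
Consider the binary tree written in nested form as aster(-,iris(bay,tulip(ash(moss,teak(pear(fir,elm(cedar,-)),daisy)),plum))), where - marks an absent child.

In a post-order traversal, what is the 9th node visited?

ash

Post-order visits the left subtree, then the right subtree, then the node.
At aster: no left child.
At aster: go right to iris.
  At iris: go left to bay.
    bay is a leaf — visit bay.
  At iris: go right to tulip.
    At tulip: go left to ash.
      At ash: go left to moss.
        moss is a leaf — visit moss.
      At ash: go right to teak.
        At teak: go left to pear.
          At pear: go left to fir.
            fir is a leaf — visit fir.
          At pear: go right to elm.
            At elm: go left to cedar.
              cedar is a leaf — visit cedar.
            At elm: no right child.
            Visit elm.
          Visit pear.
        At teak: go right to daisy.
          daisy is a leaf — visit daisy.
        Visit teak.
      Visit ash.
    At tulip: go right to plum.
      plum is a leaf — visit plum.
    Visit tulip.
  Visit iris.
Visit aster.
Full post-order sequence: bay, moss, fir, cedar, elm, pear, daisy, teak, ash, plum, tulip, iris, aster.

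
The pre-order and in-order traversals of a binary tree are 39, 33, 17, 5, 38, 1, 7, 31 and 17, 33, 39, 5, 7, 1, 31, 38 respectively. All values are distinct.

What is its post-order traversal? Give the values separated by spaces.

17 33 7 31 1 38 5 39

The first element of pre-order is the root; it splits in-order into left and right subtrees.
Root 39: left subtree has 2 nodes {17, 33}, right has 5 {5, 7, 1, 31, 38}.
  Root 33: left subtree has 1 node {17}, right has 0 { }.
  Root 5: left subtree has 0 nodes { }, right has 4 {7, 1, 31, 38}.
    Root 38: left subtree has 3 nodes {7, 1, 31}, right has 0 { }.
      Root 1: left subtree has 1 node {7}, right has 1 {31}.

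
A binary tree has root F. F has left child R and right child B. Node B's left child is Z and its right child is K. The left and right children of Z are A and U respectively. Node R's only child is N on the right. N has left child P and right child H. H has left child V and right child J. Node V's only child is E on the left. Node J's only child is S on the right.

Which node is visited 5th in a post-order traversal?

Post-order visits the left subtree, then the right subtree, then the node.
At F: go left to R.
  At R: no left child.
  At R: go right to N.
    At N: go left to P.
      P is a leaf — visit P.
    At N: go right to H.
      At H: go left to V.
        At V: go left to E.
          E is a leaf — visit E.
        At V: no right child.
        Visit V.
      At H: go right to J.
        At J: no left child.
        At J: go right to S.
          S is a leaf — visit S.
        Visit J.
      Visit H.
    Visit N.
  Visit R.
At F: go right to B.
  At B: go left to Z.
    At Z: go left to A.
      A is a leaf — visit A.
    At Z: go right to U.
      U is a leaf — visit U.
    Visit Z.
  At B: go right to K.
    K is a leaf — visit K.
  Visit B.
Visit F.
Full post-order sequence: P, E, V, S, J, H, N, R, A, U, Z, K, B, F.

J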